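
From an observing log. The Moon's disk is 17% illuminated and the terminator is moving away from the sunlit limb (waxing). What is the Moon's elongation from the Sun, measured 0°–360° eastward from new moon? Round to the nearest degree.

Invert f = (1 − cos θ)/2 to get cos θ = 1 − 2(0.17) = 0.660, hence θ₀ = arccos 0.660 = 48.7°.
Before full moon the principal value applies: θ = 48.7°.

49°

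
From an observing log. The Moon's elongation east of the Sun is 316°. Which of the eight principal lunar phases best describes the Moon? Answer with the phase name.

waning crescent

The waning crescent sector spans roughly 292°–338°; 316° falls inside it.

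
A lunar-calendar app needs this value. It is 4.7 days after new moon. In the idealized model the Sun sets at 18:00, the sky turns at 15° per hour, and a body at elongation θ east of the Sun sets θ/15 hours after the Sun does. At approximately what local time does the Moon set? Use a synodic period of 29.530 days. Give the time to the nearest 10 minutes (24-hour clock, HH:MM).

The Moon has covered 4.7/29.530 of its cycle, so θ ≈ 360° × 4.7/29.530 = 57.3°.
The Moon trails the Sun by θ/15 = 57.3/15 ≈ 3.82 hours.
18:00 + 3.820 h ≈ 21:49 → 21:50 to the nearest ten minutes.

21:50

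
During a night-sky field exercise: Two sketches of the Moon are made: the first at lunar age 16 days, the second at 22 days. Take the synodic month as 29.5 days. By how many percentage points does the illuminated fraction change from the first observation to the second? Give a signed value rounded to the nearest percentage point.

First observation: θ = 360°·16/29.5 = 195.3°, so f = 0.982.
Second observation: θ = 268.5°, f = 0.513.
Δf = 0.513 − 0.982 = -0.469, i.e. -47 pp.

-47 percentage points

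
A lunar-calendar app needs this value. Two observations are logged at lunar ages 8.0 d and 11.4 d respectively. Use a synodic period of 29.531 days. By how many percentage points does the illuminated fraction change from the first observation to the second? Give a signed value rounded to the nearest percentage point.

θ₁ = 360° × 8.0/29.531 = 97.5°, f₁ = (1 − cos θ₁)/2 = 0.565.
θ₂ = 360° × 11.4/29.531 = 139.0°, f₂ = (1 − cos θ₂)/2 = 0.877.
Change = f₂ − f₁ = +0.312 → +31 percentage points.

+31 percentage points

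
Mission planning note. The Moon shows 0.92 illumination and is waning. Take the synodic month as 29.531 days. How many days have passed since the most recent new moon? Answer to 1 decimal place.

17.5 days

Invert f = (1 − cos θ)/2 to get cos θ = 1 − 2(0.92) = -0.840, hence θ₀ = arccos -0.840 = 147.1°.
Waning ⇒ past full, so θ = 360° − 147.1° = 212.9°.
At 360°/29.531 d per day, 212.9° corresponds to 17.46 days.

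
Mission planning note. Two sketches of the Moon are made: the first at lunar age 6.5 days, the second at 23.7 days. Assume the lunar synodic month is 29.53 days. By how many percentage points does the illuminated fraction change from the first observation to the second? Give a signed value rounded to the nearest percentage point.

-7 percentage points

First observation: θ = 360°·6.5/29.53 = 79.2°, so f = 0.407.
Second observation: θ = 288.9°, f = 0.338.
Δf = 0.338 − 0.407 = -0.069, i.e. -7 pp.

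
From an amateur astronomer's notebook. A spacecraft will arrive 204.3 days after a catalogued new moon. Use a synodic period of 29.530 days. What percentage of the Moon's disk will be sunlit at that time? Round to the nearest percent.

6%

Reduce mod P: 204.3 − 6×29.530 = 27.12 d into the current lunation.
Phase angle: θ = 360°·(27.12 d)/(29.530 d) = 330.6°.
Illuminated fraction = (1 − cos 330.6°)/2 = (1 − 0.871)/2 ≈ 0.064, so 6%.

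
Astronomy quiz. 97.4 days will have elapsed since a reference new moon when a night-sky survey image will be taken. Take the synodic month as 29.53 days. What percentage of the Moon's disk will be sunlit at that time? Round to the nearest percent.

97.4/29.53 = 3.298 lunations, so 3 complete cycles and 8.81 d into the next.
The Moon has covered 8.81/29.53 of its cycle, so θ ≈ 360° × 8.81/29.53 = 107.4°.
With cos θ = (-0.299), the lit fraction is (1 − (-0.299))/2 ≈ 0.650, so 65%.

65%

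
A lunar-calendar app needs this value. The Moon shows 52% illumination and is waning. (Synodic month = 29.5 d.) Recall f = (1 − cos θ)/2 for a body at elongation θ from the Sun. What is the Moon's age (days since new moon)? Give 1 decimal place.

21.9 days

cos θ = 1 − 2f = -0.040, giving a principal value of 92.3°.
A waning Moon lies in 180°–360°, so θ = 360° − 92.3° = 267.7°.
Age = 29.5 × 267.7°/360° ≈ 21.94 days.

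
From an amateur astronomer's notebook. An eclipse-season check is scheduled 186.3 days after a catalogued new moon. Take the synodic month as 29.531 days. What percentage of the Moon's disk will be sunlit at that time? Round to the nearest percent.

68%

186.3/29.531 = 6.309 lunations, so 6 complete cycles and 9.11 d into the next.
The Moon has covered 9.11/29.531 of its cycle, so θ ≈ 360° × 9.11/29.531 = 111.1°.
Illuminated fraction = (1 − cos 111.1°)/2 = (1 − (-0.360))/2 ≈ 0.680, so 68%.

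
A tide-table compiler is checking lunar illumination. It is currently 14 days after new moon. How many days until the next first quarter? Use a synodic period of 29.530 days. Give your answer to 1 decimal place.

22.9 days

First quarter occurs at elongation 90°, i.e. at age 29.530 × 90/360 = 7.383 d.
Already past this cycle's first quarter; the next is at 7.383 + 29.530 = 36.913 d, so 36.913 − 14 = 22.913 days.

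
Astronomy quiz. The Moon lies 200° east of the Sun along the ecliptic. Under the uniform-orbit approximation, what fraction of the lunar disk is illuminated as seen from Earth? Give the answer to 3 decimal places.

0.970

f = (1 − cos 200°)/2 = (1 − (-0.940))/2 ≈ 0.970.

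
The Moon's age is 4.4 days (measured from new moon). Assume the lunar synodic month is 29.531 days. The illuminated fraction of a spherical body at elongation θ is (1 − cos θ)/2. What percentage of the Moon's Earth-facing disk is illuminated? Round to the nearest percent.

Elongation θ = 360° × 4.4/29.531 ≈ 53.6°.
Illuminated fraction = (1 − cos 53.6°)/2 = (1 − 0.593)/2 ≈ 0.204, so 20%.

20%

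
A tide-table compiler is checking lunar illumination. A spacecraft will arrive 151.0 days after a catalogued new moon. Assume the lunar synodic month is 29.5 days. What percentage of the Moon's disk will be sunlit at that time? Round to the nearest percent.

13%

151.0/29.5 = 5.119 lunations, so 5 complete cycles and 3.50 d into the next.
Elongation θ = 360° × 3.50/29.5 ≈ 42.7°.
cos 42.7° = 0.735, so f = (1 − 0.735)/2 = 0.133, so 13%.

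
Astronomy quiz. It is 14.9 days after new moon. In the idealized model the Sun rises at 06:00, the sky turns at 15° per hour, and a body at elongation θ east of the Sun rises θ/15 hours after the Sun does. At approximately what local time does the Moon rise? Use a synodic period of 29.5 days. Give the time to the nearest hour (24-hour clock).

Phase angle: θ = 360°·(14.9 d)/(29.5 d) = 181.8°.
The Moon trails the Sun by θ/15 = 181.8/15 ≈ 12.12 hours.
06:00 + 12.12 h ≈ 18:07 → 18:00 to the nearest hour.

18:00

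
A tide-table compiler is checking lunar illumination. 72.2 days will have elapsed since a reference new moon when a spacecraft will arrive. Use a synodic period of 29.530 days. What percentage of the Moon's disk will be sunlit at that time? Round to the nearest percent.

97%

72.2/29.530 = 2.445 lunations, so 2 complete cycles and 13.14 d into the next.
Elongation θ = 360° × 13.14/29.530 ≈ 160.2°.
Illuminated fraction = (1 − cos 160.2°)/2 = (1 − (-0.941))/2 ≈ 0.970, so 97%.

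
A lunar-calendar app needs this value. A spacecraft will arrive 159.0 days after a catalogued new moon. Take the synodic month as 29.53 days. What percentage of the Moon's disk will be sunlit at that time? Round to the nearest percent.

159.0/29.53 = 5.384 lunations, so 5 complete cycles and 11.35 d into the next.
The Moon has covered 11.35/29.53 of its cycle, so θ ≈ 360° × 11.35/29.53 = 138.4°.
cos 138.4° = (-0.747), so f = (1 − (-0.747))/2 = 0.874, so 87%.

87%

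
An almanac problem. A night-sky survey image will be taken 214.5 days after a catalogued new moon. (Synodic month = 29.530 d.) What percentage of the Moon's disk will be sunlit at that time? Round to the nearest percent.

Reduce mod P: 214.5 − 7×29.530 = 7.79 d into the current lunation.
Phase angle: θ = 360°·(7.79 d)/(29.530 d) = 95.0°.
With cos θ = (-0.087), the lit fraction is (1 − (-0.087))/2 ≈ 0.543, so 54%.

54%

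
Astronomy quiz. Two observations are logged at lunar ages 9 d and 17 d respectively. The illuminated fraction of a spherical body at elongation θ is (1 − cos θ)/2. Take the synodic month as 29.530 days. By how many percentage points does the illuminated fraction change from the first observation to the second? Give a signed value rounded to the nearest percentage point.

+28 percentage points

θ₁ = 360° × 9/29.530 = 109.7°, f₁ = (1 − cos θ₁)/2 = 0.669.
θ₂ = 360° × 17/29.530 = 207.2°, f₂ = (1 − cos θ₂)/2 = 0.945.
Change = f₂ − f₁ = +0.276 → +28 percentage points.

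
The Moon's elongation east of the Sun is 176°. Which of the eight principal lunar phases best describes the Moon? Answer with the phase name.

176° lies in the full moon sector of the 8-phase cycle.

full moon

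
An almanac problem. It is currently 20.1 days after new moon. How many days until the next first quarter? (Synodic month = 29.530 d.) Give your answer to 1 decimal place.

16.8 days

First quarter occurs at elongation 90°, i.e. at age 29.530 × 90/360 = 7.383 d.
This lunation's first quarter (7.383 d) has passed, so add one period: 36.913 − 20.1 = 16.812 days.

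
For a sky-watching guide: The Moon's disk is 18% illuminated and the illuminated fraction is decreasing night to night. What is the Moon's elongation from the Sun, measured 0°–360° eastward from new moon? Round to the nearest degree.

Invert f = (1 − cos θ)/2 to get cos θ = 1 − 2(0.18) = 0.640, hence θ₀ = arccos 0.640 = 50.2°.
A waning Moon lies in 180°–360°, so θ = 360° − 50.2° = 309.8°.

310°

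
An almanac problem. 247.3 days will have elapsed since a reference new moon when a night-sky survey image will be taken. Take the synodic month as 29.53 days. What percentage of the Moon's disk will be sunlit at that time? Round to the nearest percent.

Reduce mod P: 247.3 − 8×29.53 = 11.06 d into the current lunation.
Phase angle: θ = 360°·(11.06 d)/(29.53 d) = 134.8°.
With cos θ = (-0.705), the lit fraction is (1 − (-0.705))/2 ≈ 0.853, so 85%.

85%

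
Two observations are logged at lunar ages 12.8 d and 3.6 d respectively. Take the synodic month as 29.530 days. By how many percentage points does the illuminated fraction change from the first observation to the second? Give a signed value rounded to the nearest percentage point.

First observation: θ = 360°·12.8/29.530 = 156.0°, so f = 0.957.
Second observation: θ = 43.9°, f = 0.140.
Δf = 0.140 − 0.957 = -0.817, i.e. -82 pp.

-82 percentage points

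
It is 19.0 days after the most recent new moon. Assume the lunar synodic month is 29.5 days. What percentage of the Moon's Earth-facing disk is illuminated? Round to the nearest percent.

The Moon has covered 19.0/29.5 of its cycle, so θ ≈ 360° × 19.0/29.5 = 231.9°.
Illuminated fraction = (1 − cos 231.9°)/2 = (1 − (-0.618))/2 ≈ 0.809, so 81%.

81%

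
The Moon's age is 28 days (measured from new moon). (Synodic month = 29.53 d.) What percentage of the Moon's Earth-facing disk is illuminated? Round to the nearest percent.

3%

The Moon has covered 28/29.53 of its cycle, so θ ≈ 360° × 28/29.53 = 341.3°.
With cos θ = 0.947, the lit fraction is (1 − 0.947)/2 ≈ 0.026, so 3%.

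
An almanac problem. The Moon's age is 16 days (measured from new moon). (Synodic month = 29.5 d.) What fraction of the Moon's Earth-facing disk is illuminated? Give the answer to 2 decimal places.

Phase angle: θ = 360°·(16 d)/(29.5 d) = 195.3°.
cos 195.3° = (-0.965), so f = (1 − (-0.965))/2 = 0.982.

0.98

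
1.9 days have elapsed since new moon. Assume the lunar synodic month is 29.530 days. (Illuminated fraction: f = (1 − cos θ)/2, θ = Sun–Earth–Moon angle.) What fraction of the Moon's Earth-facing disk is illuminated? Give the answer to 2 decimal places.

Elongation θ = 360° × 1.9/29.530 ≈ 23.2°.
With cos θ = 0.919, the lit fraction is (1 − 0.919)/2 ≈ 0.040.

0.04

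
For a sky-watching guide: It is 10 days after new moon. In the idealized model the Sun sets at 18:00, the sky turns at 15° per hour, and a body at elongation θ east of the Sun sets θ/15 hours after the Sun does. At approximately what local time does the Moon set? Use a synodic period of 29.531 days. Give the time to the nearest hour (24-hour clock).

The Moon has covered 10/29.531 of its cycle, so θ ≈ 360° × 10/29.531 = 121.9°.
At 15° of sky rotation per hour, 121.9° corresponds to a 8.13 h lag.
18:00 + 8.13 h ≈ 02:08 → 02:00 to the nearest hour.

02:00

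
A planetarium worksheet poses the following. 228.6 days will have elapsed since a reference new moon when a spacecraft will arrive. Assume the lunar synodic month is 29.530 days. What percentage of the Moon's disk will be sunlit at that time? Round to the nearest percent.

53%

228.6/29.530 = 7.741 lunations, so 7 complete cycles and 21.89 d into the next.
Elongation θ = 360° × 21.89/29.530 ≈ 266.9°.
With cos θ = (-0.055), the lit fraction is (1 − (-0.055))/2 ≈ 0.527, so 53%.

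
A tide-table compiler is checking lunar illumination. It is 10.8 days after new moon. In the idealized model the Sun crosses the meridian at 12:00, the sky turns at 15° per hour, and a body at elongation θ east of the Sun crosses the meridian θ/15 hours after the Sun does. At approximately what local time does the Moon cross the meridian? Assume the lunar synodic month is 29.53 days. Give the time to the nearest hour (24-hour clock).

Elongation θ = 360° × 10.8/29.53 ≈ 131.7°.
At 15° of sky rotation per hour, 131.7° corresponds to a 8.78 h lag.
12:00 + 8.78 h ≈ 20:47 → 21:00 to the nearest hour.

21:00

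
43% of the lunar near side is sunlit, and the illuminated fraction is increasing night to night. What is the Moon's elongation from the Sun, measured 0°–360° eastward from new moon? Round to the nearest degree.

82°

Invert f = (1 − cos θ)/2 to get cos θ = 1 − 2(0.43) = 0.140, hence θ₀ = arccos 0.140 = 82.0°.
The Moon is waxing (0°–180°), so θ = 82.0° directly.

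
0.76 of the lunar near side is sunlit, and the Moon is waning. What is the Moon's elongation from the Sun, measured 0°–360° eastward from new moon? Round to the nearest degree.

239°

Invert f = (1 − cos θ)/2 to get cos θ = 1 − 2(0.76) = -0.520, hence θ₀ = arccos -0.520 = 121.3°.
Since the Moon is past full (waning), take the reflex angle: θ = 360° − 121.3° = 238.7°.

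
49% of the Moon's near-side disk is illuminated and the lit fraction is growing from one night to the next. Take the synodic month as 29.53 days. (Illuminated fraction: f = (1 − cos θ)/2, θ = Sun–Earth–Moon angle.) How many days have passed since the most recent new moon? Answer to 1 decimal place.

7.3 days

cos θ = 1 − 2f = 0.020, giving a principal value of 88.9°.
Before full moon the principal value applies: θ = 88.9°.
Age = 29.53 × 88.9°/360° ≈ 7.29 days.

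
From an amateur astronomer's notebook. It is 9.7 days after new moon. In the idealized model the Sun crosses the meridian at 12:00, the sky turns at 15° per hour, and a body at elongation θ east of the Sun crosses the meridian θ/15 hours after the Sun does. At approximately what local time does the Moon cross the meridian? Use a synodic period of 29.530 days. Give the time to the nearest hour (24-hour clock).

The Moon has covered 9.7/29.530 of its cycle, so θ ≈ 360° × 9.7/29.530 = 118.3°.
At 15° of sky rotation per hour, 118.3° corresponds to a 7.88 h lag.
12:00 + 7.88 h ≈ 19:53 → 20:00 to the nearest hour.

20:00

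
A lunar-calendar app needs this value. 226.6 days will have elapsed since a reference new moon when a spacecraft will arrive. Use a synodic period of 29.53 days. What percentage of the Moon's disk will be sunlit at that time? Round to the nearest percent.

73%

Reduce mod P: 226.6 − 7×29.53 = 19.89 d into the current lunation.
Elongation θ = 360° × 19.89/29.53 ≈ 242.5°.
With cos θ = (-0.462), the lit fraction is (1 − (-0.462))/2 ≈ 0.731, so 73%.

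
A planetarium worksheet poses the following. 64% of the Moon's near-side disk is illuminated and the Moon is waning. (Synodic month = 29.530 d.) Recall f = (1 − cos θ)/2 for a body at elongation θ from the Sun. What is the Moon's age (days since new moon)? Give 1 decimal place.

20.8 days

cos θ = 1 − 2f = -0.280, giving a principal value of 106.3°.
A waning Moon lies in 180°–360°, so θ = 360° − 106.3° = 253.7°.
Age = 29.530 × 253.7°/360° ≈ 20.81 days.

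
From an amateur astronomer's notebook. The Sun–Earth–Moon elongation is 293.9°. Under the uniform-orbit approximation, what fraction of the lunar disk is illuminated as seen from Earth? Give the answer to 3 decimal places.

cos 293.9° = 0.405, so f = (1 − 0.405)/2 = 0.297.

0.297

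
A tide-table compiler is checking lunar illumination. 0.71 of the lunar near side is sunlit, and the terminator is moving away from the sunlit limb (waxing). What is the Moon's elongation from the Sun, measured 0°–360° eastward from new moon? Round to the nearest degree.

Invert f = (1 − cos θ)/2 to get cos θ = 1 − 2(0.71) = -0.420, hence θ₀ = arccos -0.420 = 114.8°.
The Moon is waxing (0°–180°), so θ = 114.8° directly.

115°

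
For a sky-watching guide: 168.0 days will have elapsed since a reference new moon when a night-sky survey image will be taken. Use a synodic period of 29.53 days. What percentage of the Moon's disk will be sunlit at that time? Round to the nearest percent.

69%

168.0/29.53 = 5.689 lunations, so 5 complete cycles and 20.35 d into the next.
Phase angle: θ = 360°·(20.35 d)/(29.53 d) = 248.1°.
cos 248.1° = (-0.373), so f = (1 − (-0.373))/2 = 0.687, so 69%.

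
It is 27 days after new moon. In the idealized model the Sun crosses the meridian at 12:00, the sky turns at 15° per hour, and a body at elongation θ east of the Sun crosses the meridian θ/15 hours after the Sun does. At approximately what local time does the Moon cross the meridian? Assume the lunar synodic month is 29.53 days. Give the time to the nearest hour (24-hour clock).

The Moon has covered 27/29.53 of its cycle, so θ ≈ 360° × 27/29.53 = 329.2°.
At 15° of sky rotation per hour, 329.2° corresponds to a 21.94 h lag.
12:00 + 21.94 h ≈ 09:57 → 10:00 to the nearest hour.

10:00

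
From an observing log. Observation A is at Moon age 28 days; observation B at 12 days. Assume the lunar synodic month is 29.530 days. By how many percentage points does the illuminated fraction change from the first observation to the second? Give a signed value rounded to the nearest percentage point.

First observation: θ = 360°·28/29.530 = 341.3°, so f = 0.026.
Second observation: θ = 146.3°, f = 0.916.
Δf = 0.916 − 0.026 = +0.890, i.e. +89 pp.

+89 pp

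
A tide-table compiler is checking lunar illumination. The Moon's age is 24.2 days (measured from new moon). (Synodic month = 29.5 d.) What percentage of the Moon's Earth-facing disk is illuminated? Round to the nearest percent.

Elongation θ = 360° × 24.2/29.5 ≈ 295.3°.
Illuminated fraction = (1 − cos 295.3°)/2 = (1 − 0.428)/2 ≈ 0.286, so 29%.

29%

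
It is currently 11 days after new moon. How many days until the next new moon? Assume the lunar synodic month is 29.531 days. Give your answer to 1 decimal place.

18.5 days

The next new moon completes the synodic month: 29.531 − 11 = 18.531 days.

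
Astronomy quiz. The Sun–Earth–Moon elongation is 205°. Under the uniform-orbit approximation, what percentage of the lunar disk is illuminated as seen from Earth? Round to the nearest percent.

f = (1 − cos 205°)/2 = (1 − (-0.906))/2 ≈ 0.953, i.e. 95%.

95%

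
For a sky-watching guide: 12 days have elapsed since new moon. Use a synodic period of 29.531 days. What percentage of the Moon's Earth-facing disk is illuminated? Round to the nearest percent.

The Moon has covered 12/29.531 of its cycle, so θ ≈ 360° × 12/29.531 = 146.3°.
With cos θ = (-0.832), the lit fraction is (1 − (-0.832))/2 ≈ 0.916, so 92%.

92%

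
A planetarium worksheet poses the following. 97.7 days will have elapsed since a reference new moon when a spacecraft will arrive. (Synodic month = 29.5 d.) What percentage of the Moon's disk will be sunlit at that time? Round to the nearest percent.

97.7 d spans 3 complete synodic months (3 × 29.5 = 88.50 d) plus 9.20 d.
Elongation θ = 360° × 9.20/29.5 ≈ 112.3°.
With cos θ = (-0.379), the lit fraction is (1 − (-0.379))/2 ≈ 0.689, so 69%.

69%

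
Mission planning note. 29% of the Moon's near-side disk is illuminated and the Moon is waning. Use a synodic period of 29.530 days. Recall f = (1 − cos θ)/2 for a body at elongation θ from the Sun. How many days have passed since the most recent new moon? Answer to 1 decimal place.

24.2 days

cos θ = 1 − 2f = 0.420, giving a principal value of 65.2°.
A waning Moon lies in 180°–360°, so θ = 360° − 65.2° = 294.8°.
That fraction of the synodic month is 294.8/360 × 29.530 d ≈ 24.18 d.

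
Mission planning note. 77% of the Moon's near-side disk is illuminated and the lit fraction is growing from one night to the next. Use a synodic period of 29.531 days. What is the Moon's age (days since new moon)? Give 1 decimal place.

cos θ = 1 − 2f = -0.540, giving a principal value of 122.7°.
The Moon is waxing (0°–180°), so θ = 122.7° directly.
Age = 29.531 × 122.7°/360° ≈ 10.06 days.

10.1 days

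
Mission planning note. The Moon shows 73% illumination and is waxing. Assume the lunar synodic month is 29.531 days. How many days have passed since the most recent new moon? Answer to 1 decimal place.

9.6 days

cos θ = 1 − 2f = -0.460, giving a principal value of 117.4°.
The Moon is waxing (0°–180°), so θ = 117.4° directly.
That fraction of the synodic month is 117.4/360 × 29.531 d ≈ 9.63 d.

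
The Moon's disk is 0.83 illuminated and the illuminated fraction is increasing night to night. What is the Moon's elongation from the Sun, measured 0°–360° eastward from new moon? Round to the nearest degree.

131°

From f = (1 − cos θ)/2: cos θ = 1 − 2×0.83 = -0.660; arccos → 131.3°.
Before full moon the principal value applies: θ = 131.3°.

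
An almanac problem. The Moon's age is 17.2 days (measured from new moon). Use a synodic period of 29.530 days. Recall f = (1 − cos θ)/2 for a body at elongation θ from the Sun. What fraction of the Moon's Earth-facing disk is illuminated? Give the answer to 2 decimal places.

Elongation θ = 360° × 17.2/29.530 ≈ 209.7°.
Illuminated fraction = (1 − cos 209.7°)/2 = (1 − (-0.869))/2 ≈ 0.934.

0.93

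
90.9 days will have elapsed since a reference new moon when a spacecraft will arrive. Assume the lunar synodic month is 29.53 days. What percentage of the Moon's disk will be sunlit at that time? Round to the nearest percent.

6%

90.9/29.53 = 3.078 lunations, so 3 complete cycles and 2.31 d into the next.
Phase angle: θ = 360°·(2.31 d)/(29.53 d) = 28.2°.
With cos θ = 0.882, the lit fraction is (1 − 0.882)/2 ≈ 0.059, so 6%.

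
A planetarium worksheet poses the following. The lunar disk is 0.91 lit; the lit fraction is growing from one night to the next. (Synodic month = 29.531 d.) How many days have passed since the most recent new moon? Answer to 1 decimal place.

11.9 days

Invert f = (1 − cos θ)/2 to get cos θ = 1 − 2(0.91) = -0.820, hence θ₀ = arccos -0.820 = 145.1°.
Before full moon the principal value applies: θ = 145.1°.
Age = 29.531 × 145.1°/360° ≈ 11.90 days.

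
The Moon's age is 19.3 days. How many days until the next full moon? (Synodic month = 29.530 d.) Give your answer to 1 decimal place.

Full moon is 0.5 of the way through the cycle: age 0.5 × 29.530 = 14.765 d.
This lunation's full moon (14.765 d) has passed, so add one period: 44.295 − 19.3 = 24.995 days.

25.0 days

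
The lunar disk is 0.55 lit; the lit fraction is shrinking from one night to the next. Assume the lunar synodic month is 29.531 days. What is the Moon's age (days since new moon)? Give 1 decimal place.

From f = (1 − cos θ)/2: cos θ = 1 − 2×0.55 = -0.100; arccos → 95.7°.
Waning ⇒ past full, so θ = 360° − 95.7° = 264.3°.
Age = 29.531 × 264.3°/360° ≈ 21.68 days.

21.7 days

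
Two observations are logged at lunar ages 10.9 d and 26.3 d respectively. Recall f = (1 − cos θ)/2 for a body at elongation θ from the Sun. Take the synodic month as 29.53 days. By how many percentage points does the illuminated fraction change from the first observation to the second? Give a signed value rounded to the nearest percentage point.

θ₁ = 360° × 10.9/29.53 = 132.9°, f₁ = (1 − cos θ₁)/2 = 0.840.
θ₂ = 360° × 26.3/29.53 = 320.6°, f₂ = (1 − cos θ₂)/2 = 0.114.
Change = f₂ − f₁ = -0.727 → -73 percentage points.

-73 pp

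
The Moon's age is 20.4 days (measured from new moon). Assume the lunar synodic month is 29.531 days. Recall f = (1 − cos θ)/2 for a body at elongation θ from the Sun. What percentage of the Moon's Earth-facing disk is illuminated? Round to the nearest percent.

The Moon has covered 20.4/29.531 of its cycle, so θ ≈ 360° × 20.4/29.531 = 248.7°.
With cos θ = (-0.363), the lit fraction is (1 − (-0.363))/2 ≈ 0.682, so 68%.

68%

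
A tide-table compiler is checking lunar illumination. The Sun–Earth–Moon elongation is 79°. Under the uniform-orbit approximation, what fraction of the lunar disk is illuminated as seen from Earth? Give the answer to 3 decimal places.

0.405

Half-versine of 79°: (1 − 0.191)/2 = 0.405.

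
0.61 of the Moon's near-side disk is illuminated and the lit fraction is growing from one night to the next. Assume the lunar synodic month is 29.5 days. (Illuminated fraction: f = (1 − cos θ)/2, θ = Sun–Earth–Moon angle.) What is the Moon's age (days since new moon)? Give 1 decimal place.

8.4 days

From f = (1 − cos θ)/2: cos θ = 1 − 2×0.61 = -0.220; arccos → 102.7°.
Before full moon the principal value applies: θ = 102.7°.
Age = 29.5 × 102.7°/360° ≈ 8.42 days.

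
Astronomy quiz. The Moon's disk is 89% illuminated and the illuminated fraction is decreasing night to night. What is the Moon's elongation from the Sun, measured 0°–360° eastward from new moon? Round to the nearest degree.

From f = (1 − cos θ)/2: cos θ = 1 − 2×0.89 = -0.780; arccos → 141.3°.
Waning ⇒ past full, so θ = 360° − 141.3° = 218.7°.

219°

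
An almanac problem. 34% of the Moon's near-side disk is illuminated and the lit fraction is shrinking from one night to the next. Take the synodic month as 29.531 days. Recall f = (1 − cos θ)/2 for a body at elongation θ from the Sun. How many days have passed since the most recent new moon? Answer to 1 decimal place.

23.7 days

From f = (1 − cos θ)/2: cos θ = 1 − 2×0.34 = 0.320; arccos → 71.3°.
A waning Moon lies in 180°–360°, so θ = 360° − 71.3° = 288.7°.
At 360°/29.531 d per day, 288.7° corresponds to 23.68 days.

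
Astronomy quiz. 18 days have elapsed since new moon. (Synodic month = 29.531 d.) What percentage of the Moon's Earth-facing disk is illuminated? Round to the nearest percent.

89%

Phase angle: θ = 360°·(18 d)/(29.531 d) = 219.4°.
cos 219.4° = (-0.772), so f = (1 − (-0.772))/2 = 0.886, so 89%.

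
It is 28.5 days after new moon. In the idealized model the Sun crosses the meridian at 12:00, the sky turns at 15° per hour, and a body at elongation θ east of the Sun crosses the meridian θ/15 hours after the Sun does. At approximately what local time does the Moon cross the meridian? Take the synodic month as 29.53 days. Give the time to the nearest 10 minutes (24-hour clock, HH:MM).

11:10

The Moon has covered 28.5/29.53 of its cycle, so θ ≈ 360° × 28.5/29.53 = 347.4°.
At 15° of sky rotation per hour, 347.4° corresponds to a 23.16 h lag.
12:00 + 23.163 h ≈ 11:10 → 11:10 to the nearest ten minutes.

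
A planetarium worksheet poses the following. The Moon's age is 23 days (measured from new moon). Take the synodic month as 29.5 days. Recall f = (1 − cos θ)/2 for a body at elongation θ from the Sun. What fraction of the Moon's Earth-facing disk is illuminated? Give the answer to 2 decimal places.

Elongation θ = 360° × 23/29.5 ≈ 280.7°.
With cos θ = 0.185, the lit fraction is (1 − 0.185)/2 ≈ 0.407.

0.41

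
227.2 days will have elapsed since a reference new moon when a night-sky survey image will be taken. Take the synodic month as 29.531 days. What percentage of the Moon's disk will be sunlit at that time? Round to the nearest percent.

Reduce mod P: 227.2 − 7×29.531 = 20.48 d into the current lunation.
Phase angle: θ = 360°·(20.48 d)/(29.531 d) = 249.7°.
cos 249.7° = (-0.347), so f = (1 − (-0.347))/2 = 0.673, so 67%.

67%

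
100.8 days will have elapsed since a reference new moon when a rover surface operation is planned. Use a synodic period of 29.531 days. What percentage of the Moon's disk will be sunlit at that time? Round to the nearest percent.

100.8/29.531 = 3.413 lunations, so 3 complete cycles and 12.21 d into the next.
Phase angle: θ = 360°·(12.21 d)/(29.531 d) = 148.8°.
With cos θ = (-0.855), the lit fraction is (1 − (-0.855))/2 ≈ 0.928, so 93%.

93%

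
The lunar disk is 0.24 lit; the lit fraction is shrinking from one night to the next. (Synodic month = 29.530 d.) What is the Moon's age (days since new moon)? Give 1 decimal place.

24.7 days

From f = (1 − cos θ)/2: cos θ = 1 − 2×0.24 = 0.520; arccos → 58.7°.
A waning Moon lies in 180°–360°, so θ = 360° − 58.7° = 301.3°.
At 360°/29.530 d per day, 301.3° corresponds to 24.72 days.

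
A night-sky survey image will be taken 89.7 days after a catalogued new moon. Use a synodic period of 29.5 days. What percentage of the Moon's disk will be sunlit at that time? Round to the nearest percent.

89.7/29.5 = 3.041 lunations, so 3 complete cycles and 1.20 d into the next.
The Moon has covered 1.20/29.5 of its cycle, so θ ≈ 360° × 1.20/29.5 = 14.6°.
Illuminated fraction = (1 − cos 14.6°)/2 = (1 − 0.968)/2 ≈ 0.016, so 2%.

2%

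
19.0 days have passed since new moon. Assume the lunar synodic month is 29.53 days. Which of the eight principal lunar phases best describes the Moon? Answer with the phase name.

waning gibbous

θ ≈ 360° × 19.0/29.53 = 232°, which falls in the waning gibbous sector.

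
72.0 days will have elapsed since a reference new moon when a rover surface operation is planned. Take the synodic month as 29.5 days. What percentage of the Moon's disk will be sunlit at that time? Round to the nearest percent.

72.0 d spans 2 complete synodic months (2 × 29.5 = 59.00 d) plus 13.00 d.
Elongation θ = 360° × 13.00/29.5 ≈ 158.6°.
Illuminated fraction = (1 − cos 158.6°)/2 = (1 − (-0.931))/2 ≈ 0.966, so 97%.

97%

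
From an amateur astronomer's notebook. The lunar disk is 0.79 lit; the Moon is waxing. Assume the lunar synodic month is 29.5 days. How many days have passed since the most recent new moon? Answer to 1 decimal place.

10.3 days

cos θ = 1 − 2f = -0.580, giving a principal value of 125.5°.
Before full moon the principal value applies: θ = 125.5°.
Age = 29.5 × 125.5°/360° ≈ 10.28 days.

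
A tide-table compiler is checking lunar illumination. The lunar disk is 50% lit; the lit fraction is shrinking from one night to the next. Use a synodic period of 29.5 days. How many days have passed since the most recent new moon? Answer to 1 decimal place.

Invert f = (1 − cos θ)/2 to get cos θ = 1 − 2(0.50) = 0.000, hence θ₀ = arccos 0.000 = 90.0°.
Since the Moon is past full (waning), take the reflex angle: θ = 360° − 90.0° = 270.0°.
Age = 29.5 × 270.0°/360° ≈ 22.12 days.

22.1 days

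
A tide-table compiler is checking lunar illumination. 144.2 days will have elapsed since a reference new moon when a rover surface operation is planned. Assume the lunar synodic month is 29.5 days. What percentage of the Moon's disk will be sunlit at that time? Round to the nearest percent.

12%

Reduce mod P: 144.2 − 4×29.5 = 26.20 d into the current lunation.
Phase angle: θ = 360°·(26.20 d)/(29.5 d) = 319.7°.
With cos θ = 0.763, the lit fraction is (1 − 0.763)/2 ≈ 0.119, so 12%.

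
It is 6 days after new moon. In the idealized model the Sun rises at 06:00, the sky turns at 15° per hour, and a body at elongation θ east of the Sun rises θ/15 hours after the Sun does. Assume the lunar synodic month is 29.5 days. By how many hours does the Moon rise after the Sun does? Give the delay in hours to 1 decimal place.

4.9 h

The Moon has covered 6/29.5 of its cycle, so θ ≈ 360° × 6/29.5 = 73.2°.
At 15° of sky rotation per hour, 73.2° corresponds to a 4.88 h lag.
So the Moon rises 4.88 h after the Sun.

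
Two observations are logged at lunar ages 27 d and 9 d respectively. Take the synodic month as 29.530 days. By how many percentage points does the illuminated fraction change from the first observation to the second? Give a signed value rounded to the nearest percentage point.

+60 pp

θ₁ = 360° × 27/29.530 = 329.2°, f₁ = (1 − cos θ₁)/2 = 0.071.
θ₂ = 360° × 9/29.530 = 109.7°, f₂ = (1 − cos θ₂)/2 = 0.669.
Change = f₂ − f₁ = +0.598 → +60 percentage points.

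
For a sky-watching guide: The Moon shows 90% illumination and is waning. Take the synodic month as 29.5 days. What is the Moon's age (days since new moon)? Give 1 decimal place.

cos θ = 1 − 2f = -0.800, giving a principal value of 143.1°.
Waning ⇒ past full, so θ = 360° − 143.1° = 216.9°.
At 360°/29.5 d per day, 216.9° corresponds to 17.77 days.

17.8 days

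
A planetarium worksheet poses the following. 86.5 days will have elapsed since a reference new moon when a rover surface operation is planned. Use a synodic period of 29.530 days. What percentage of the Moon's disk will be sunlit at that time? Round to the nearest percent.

5%

Reduce mod P: 86.5 − 2×29.530 = 27.44 d into the current lunation.
Phase angle: θ = 360°·(27.44 d)/(29.530 d) = 334.5°.
cos 334.5° = 0.903, so f = (1 − 0.903)/2 = 0.049, so 5%.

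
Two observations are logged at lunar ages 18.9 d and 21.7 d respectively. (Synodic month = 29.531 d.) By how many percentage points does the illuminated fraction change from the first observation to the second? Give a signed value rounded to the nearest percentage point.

First observation: θ = 360°·18.9/29.531 = 230.4°, so f = 0.819.
Second observation: θ = 264.5°, f = 0.548.
Δf = 0.548 − 0.819 = -0.271, i.e. -27 pp.

-27 pp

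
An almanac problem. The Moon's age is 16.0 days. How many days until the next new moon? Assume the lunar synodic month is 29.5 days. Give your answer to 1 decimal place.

13.5 days

One full lunation from the last new moon is 29.5 d; remaining = 29.5 − 16.0 = 13.500 d.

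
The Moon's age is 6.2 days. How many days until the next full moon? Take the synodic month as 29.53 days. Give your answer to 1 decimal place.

8.6 days

Full moon is 0.5 of the way through the cycle: age 0.5 × 29.53 = 14.765 d.
So 8.565 days remain (14.765 − 6.2).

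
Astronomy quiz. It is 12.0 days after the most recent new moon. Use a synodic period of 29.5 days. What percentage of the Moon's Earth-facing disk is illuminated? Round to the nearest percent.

92%

Elongation θ = 360° × 12.0/29.5 ≈ 146.4°.
cos 146.4° = (-0.833), so f = (1 − (-0.833))/2 = 0.917, so 92%.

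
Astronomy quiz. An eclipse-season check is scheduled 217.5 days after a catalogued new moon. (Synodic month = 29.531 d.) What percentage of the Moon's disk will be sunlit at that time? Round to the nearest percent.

Reduce mod P: 217.5 − 7×29.531 = 10.78 d into the current lunation.
The Moon has covered 10.78/29.531 of its cycle, so θ ≈ 360° × 10.78/29.531 = 131.5°.
With cos θ = (-0.662), the lit fraction is (1 − (-0.662))/2 ≈ 0.831, so 83%.

83%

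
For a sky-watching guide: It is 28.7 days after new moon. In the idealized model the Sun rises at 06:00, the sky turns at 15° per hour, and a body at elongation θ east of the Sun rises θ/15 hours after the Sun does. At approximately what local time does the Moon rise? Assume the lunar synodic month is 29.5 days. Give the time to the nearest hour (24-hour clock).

The Moon has covered 28.7/29.5 of its cycle, so θ ≈ 360° × 28.7/29.5 = 350.2°.
At 15° of sky rotation per hour, 350.2° corresponds to a 23.35 h lag.
06:00 + 23.35 h ≈ 05:21 → 05:00 to the nearest hour.

05:00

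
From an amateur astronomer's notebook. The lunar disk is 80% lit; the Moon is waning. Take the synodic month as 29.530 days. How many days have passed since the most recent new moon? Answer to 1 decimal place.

19.1 days

From f = (1 − cos θ)/2: cos θ = 1 − 2×0.80 = -0.600; arccos → 126.9°.
Waning ⇒ past full, so θ = 360° − 126.9° = 233.1°.
Age = 29.530 × 233.1°/360° ≈ 19.12 days.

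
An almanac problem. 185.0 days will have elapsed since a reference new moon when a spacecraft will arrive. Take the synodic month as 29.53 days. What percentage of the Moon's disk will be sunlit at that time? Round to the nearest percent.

55%

185.0/29.53 = 6.265 lunations, so 6 complete cycles and 7.82 d into the next.
Elongation θ = 360° × 7.82/29.53 ≈ 95.3°.
cos 95.3° = (-0.093), so f = (1 − (-0.093))/2 = 0.546, so 55%.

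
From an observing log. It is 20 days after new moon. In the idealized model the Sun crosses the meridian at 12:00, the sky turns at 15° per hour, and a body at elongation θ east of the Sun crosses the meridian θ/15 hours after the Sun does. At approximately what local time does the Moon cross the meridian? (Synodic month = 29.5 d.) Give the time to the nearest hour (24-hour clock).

04:00

The Moon has covered 20/29.5 of its cycle, so θ ≈ 360° × 20/29.5 = 244.1°.
Delay after the Sun = 244.1° / (15°/h) ≈ 16.27 h.
12:00 + 16.27 h ≈ 04:16 → 04:00 to the nearest hour.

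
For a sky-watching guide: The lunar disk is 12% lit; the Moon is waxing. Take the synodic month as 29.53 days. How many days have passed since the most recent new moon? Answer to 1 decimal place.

Invert f = (1 − cos θ)/2 to get cos θ = 1 − 2(0.12) = 0.760, hence θ₀ = arccos 0.760 = 40.5°.
Before full moon the principal value applies: θ = 40.5°.
Age = 29.53 × 40.5°/360° ≈ 3.33 days.

3.3 days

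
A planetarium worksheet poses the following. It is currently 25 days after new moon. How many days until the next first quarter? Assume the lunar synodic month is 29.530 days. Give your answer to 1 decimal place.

First quarter occurs at elongation 90°, i.e. at age 29.530 × 90/360 = 7.383 d.
Already past this cycle's first quarter; the next is at 7.383 + 29.530 = 36.913 d, so 36.913 − 25 = 11.913 days.

11.9 days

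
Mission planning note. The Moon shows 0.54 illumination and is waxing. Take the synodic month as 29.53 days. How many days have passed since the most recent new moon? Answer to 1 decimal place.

7.8 days

Invert f = (1 − cos θ)/2 to get cos θ = 1 − 2(0.54) = -0.080, hence θ₀ = arccos -0.080 = 94.6°.
Before full moon the principal value applies: θ = 94.6°.
At 360°/29.53 d per day, 94.6° corresponds to 7.76 days.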